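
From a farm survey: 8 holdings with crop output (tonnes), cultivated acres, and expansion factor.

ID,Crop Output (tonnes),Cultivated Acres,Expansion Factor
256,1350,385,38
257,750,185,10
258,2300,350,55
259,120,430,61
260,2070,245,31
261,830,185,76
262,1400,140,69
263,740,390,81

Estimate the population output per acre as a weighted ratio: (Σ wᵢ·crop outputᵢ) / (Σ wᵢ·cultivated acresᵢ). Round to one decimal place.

3.8

Σ wᵢ·y = 1350×38 + 750×10 + 2300×55 + 120×61 + 2070×31 + 830×76 + 1400×69 + 740×81
  = 51300 + 7500 + 126500 + 7320 + 64170 + 63080 + 96600 + 59940 = 476410
Σ wᵢ·x = 385×38 + 185×10 + 350×55 + 430×61 + 245×31 + 185×76 + 140×69 + 390×81
  = 14630 + 1850 + 19250 + 26230 + 7595 + 14060 + 9660 + 31590 = 124865
Ratio = 476410 / 124865 = 3.8154006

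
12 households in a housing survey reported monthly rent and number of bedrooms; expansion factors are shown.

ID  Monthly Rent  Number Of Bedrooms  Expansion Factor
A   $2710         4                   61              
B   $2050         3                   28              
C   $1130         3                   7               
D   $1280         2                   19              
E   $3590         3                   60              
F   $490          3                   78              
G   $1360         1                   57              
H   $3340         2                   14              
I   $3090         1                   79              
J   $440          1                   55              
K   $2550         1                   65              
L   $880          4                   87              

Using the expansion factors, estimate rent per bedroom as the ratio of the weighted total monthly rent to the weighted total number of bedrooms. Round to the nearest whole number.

798

Σ wᵢ·y = 2710×61 + 2050×28 + 1130×7 + 1280×19 + 3590×60 + 490×78 + 1360×57 + 3340×14 + 3090×79 + 440×55 + 2550×65 + 880×87
  = 1143460
Σ wᵢ·x = 4×61 + 3×28 + 3×7 + 2×19 + 3×60 + 3×78 + 1×57 + 2×14 + 1×79 + 1×55 + 1×65 + 4×87
  = 244 + 84 + 21 + 38 + 180 + 234 + 57 + 28 + 79 + 55 + 65 + 348 = 1433
Ratio = 1143460 / 1433 = 797.94836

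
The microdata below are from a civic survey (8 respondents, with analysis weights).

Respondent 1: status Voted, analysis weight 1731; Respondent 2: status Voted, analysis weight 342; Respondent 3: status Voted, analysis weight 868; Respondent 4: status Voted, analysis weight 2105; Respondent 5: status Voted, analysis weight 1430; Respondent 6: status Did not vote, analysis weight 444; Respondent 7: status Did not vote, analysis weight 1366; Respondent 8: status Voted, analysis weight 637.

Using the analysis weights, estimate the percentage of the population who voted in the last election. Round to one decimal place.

79.7

Sum of weights for 'Voted' = 1731 + 342 + 868 + 2105 + 1430 + 637 = 7113
Total weight = 1731 + 342 + 868 + 2105 + 1430 + 444 + 1366 + 637 = 8923
Weighted proportion = 7113 / 8923 = 0.79715342 → 79.715342%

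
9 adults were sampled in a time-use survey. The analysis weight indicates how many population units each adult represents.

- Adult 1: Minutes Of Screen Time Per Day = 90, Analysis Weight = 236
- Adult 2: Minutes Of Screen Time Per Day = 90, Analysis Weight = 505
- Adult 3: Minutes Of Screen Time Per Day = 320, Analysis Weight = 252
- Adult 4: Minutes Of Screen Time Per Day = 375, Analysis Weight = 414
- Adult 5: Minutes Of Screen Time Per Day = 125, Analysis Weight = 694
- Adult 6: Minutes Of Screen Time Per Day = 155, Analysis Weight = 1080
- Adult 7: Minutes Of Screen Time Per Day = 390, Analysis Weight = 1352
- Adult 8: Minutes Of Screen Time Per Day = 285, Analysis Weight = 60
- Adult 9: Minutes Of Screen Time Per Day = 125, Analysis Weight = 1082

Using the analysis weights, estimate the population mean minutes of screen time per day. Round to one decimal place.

217.9

Weighted sum = 90×236 + 90×505 + 320×252 + 375×414 + 125×694 + 155×1080 + 390×1352 + 285×60 + 125×1082
  = 1236360
Sum of weights = 236 + 505 + 252 + 414 + 694 + 1080 + 1352 + 60 + 1082 = 5675
Weighted mean = 1236360 / 5675 = 217.86079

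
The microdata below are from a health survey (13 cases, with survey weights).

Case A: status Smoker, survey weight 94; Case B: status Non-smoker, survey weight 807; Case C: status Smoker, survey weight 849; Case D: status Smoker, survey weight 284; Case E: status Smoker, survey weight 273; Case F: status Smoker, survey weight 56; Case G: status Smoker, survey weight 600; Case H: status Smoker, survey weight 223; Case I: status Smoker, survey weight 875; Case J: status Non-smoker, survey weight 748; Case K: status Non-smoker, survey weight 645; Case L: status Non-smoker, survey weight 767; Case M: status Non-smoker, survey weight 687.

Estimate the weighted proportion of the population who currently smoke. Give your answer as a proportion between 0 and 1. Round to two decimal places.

0.47

Sum of weights for 'Smoker' = 94 + 849 + 284 + 273 + 56 + 600 + 223 + 875 = 3254
Total weight = 6908
Weighted proportion = 3254 / 6908 = 0.47104806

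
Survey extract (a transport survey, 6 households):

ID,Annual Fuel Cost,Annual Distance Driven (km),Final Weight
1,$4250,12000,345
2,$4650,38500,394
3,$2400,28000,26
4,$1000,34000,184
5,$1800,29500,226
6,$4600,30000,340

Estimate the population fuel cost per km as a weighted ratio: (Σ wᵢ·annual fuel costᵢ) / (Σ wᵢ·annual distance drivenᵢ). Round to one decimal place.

Σ wᵢ·y = 4250×345 + 4650×394 + 2400×26 + 1000×184 + 1800×226 + 4600×340
  = 1466250 + 1832100 + 62400 + 184000 + 406800 + 1564000 = 5515550
Σ wᵢ·x = 12000×345 + 38500×394 + 28000×26 + 34000×184 + 29500×226 + 30000×340
  = 4140000 + 15169000 + 728000 + 6256000 + 6667000 + 10200000 = 43160000
Ratio = 5515550 / 43160000 = 0.1277931

0.1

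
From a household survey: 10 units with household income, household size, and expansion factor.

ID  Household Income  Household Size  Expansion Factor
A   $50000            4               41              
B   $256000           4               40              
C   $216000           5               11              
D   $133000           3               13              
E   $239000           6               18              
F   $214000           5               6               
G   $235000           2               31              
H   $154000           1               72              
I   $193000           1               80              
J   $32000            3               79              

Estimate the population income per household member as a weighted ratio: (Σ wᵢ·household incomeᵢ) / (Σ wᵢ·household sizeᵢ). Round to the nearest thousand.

Σ wᵢ·y = 50000×41 + 256000×40 + 216000×11 + 133000×13 + 239000×18 + 214000×6 + 235000×31 + 154000×72 + 193000×80 + 32000×79
  = 58322000
Σ wᵢ·x = 4×41 + 4×40 + 5×11 + 3×13 + 6×18 + 5×6 + 2×31 + 1×72 + 1×80 + 3×79
  = 1007
Ratio = 58322000 / 1007 = 57916.584

58000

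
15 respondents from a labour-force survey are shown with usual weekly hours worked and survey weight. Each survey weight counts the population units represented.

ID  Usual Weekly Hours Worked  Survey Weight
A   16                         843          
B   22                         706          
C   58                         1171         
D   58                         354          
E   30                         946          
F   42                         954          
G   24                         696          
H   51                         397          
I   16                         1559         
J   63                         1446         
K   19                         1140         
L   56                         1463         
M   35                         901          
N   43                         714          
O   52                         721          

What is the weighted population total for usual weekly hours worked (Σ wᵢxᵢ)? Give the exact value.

542228

Weighted total = 542228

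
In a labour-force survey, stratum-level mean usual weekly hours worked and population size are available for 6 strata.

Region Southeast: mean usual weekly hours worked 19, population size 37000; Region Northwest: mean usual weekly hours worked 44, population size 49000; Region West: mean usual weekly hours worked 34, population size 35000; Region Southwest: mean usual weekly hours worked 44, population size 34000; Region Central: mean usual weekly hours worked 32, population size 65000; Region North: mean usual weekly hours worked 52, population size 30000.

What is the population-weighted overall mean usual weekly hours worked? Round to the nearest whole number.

37

Σ Nₕ·x̄ₕ = 9185000
Σ Nₕ = 37000 + 49000 + 35000 + 34000 + 65000 + 30000 = 250000
Overall mean = 9185000 / 250000 = 36.74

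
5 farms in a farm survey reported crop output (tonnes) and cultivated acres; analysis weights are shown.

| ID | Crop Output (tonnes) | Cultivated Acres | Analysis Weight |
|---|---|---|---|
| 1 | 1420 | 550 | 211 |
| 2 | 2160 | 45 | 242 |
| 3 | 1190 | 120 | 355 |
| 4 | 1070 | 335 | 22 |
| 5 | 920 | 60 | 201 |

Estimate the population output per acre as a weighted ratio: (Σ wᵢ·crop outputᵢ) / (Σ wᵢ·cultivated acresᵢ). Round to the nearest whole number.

Σ wᵢ·y = 1420×211 + 2160×242 + 1190×355 + 1070×22 + 920×201
  = 299620 + 522720 + 422450 + 23540 + 184920 = 1453250
Σ wᵢ·x = 550×211 + 45×242 + 120×355 + 335×22 + 60×201
  = 188970
Ratio = 1453250 / 188970 = 7.6903741

8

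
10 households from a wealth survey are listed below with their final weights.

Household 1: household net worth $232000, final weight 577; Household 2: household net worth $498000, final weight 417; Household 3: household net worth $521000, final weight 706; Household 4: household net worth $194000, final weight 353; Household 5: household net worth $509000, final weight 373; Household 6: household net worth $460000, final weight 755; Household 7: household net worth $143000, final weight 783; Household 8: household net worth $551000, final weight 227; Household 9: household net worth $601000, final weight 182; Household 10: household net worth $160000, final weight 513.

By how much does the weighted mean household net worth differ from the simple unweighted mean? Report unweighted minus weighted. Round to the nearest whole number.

30064

Unweighted sum = 232000 + 498000 + 521000 + 194000 + 509000 + 460000 + 143000 + 551000 + 601000 + 160000 = 3869000
Unweighted mean = 3869000 / 10 = 386900
Weighted sum = 232000×577 + 498000×417 + 521000×706 + 194000×353 + 509000×373 + 460000×755 + 143000×783 + 551000×227 + 601000×182 + 160000×513
  = 133864000 + 207666000 + 367826000 + 68482000 + 189857000 + 347300000 + 111969000 + 125077000 + 109382000 + 82080000 = 1743503000
Sum of weights = 4886
Weighted mean = 1743503000 / 4886 = 356836.47
Difference (unweighted minus weighted) = 30063.528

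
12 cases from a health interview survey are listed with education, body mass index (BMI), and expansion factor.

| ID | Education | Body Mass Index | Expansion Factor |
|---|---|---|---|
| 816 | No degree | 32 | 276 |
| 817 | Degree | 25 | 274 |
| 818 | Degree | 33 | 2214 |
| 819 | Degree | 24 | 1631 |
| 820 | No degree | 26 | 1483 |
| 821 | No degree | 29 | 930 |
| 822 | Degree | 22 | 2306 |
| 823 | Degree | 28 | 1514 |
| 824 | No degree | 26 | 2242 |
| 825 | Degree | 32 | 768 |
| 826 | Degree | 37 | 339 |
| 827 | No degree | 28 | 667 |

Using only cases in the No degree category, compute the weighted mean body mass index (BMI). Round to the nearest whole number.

27

No degree rows: 816, 820, 821, 824, 827
Weighted sum = 151328
Sum of weights = 276 + 1483 + 930 + 2242 + 667 = 5598
Weighted mean = 151328 / 5598 = 27.032512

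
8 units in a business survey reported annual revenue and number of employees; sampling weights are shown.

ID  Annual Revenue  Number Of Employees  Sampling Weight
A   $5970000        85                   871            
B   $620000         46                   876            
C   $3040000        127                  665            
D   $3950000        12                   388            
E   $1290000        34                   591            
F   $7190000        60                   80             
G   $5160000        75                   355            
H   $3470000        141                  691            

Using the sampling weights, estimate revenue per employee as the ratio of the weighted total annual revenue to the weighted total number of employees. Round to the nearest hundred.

Σ wᵢ·y = 5970000×871 + 620000×876 + 3040000×665 + 3950000×388 + 1290000×591 + 7190000×80 + 5160000×355 + 3470000×691
  = 5199870000 + 543120000 + 2021600000 + 1532600000 + 762390000 + 575200000 + 1831800000 + 2397770000 = 14864350000
Σ wᵢ·x = 85×871 + 46×876 + 127×665 + 12×388 + 34×591 + 60×80 + 75×355 + 141×691
  = 74035 + 40296 + 84455 + 4656 + 20094 + 4800 + 26625 + 97431 = 352392
Ratio = 14864350000 / 352392 = 42181.292

42200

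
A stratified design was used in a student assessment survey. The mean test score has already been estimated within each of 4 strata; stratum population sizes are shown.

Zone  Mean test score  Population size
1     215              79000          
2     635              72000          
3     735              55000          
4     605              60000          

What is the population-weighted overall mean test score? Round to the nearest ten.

Σ Nₕ·x̄ₕ = 215×79000 + 635×72000 + 735×55000 + 605×60000
  = 16985000 + 45720000 + 40425000 + 36300000 = 139430000
Σ Nₕ = 266000
Overall mean = 139430000 / 266000 = 524.17293

520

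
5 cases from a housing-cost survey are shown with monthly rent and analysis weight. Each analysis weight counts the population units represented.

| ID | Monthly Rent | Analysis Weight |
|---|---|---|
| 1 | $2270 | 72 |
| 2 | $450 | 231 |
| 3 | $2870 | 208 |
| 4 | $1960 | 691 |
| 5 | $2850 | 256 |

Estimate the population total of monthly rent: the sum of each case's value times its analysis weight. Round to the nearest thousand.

2948000

Weighted total = 2270×72 + 450×231 + 2870×208 + 1960×691 + 2850×256
  = 163440 + 103950 + 596960 + 1354360 + 729600 = 2948310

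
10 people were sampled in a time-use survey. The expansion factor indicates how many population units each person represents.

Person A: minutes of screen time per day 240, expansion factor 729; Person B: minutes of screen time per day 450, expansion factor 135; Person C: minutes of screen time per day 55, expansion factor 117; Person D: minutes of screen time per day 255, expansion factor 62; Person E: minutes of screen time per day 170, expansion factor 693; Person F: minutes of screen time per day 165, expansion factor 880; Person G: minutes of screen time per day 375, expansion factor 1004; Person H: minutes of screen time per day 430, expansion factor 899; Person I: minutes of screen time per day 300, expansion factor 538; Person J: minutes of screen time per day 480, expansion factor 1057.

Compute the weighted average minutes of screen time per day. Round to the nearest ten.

Weighted sum = 240×729 + 450×135 + 55×117 + 255×62 + 170×693 + 165×880 + 375×1004 + 430×899 + 300×538 + 480×1057
  = 1952795
Sum of weights = 729 + 135 + 117 + 62 + 693 + 880 + 1004 + 899 + 538 + 1057 = 6114
Weighted mean = 1952795 / 6114 = 319.39728

320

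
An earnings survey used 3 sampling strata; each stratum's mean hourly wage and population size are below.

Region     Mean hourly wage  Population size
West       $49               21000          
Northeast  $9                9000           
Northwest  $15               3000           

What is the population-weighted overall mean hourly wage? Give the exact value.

35

Σ Nₕ·x̄ₕ = 49×21000 + 9×9000 + 15×3000
  = 1029000 + 81000 + 45000 = 1155000
Σ Nₕ = 33000
Overall mean = 1155000 / 33000 = 35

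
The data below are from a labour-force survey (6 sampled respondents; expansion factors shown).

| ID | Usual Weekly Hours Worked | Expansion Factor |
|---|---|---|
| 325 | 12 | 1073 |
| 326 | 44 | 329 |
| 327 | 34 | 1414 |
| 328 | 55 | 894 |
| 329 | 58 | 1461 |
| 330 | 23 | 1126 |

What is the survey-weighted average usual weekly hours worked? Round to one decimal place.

Weighted sum = 235234
Sum of weights = 1073 + 329 + 1414 + 894 + 1461 + 1126 = 6297
Weighted mean = 235234 / 6297 = 37.356519

37.4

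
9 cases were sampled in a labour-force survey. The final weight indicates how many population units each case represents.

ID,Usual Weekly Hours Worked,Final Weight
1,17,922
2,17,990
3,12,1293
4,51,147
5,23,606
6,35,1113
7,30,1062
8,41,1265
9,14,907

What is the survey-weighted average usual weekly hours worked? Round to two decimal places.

24.66

Weighted sum = 17×922 + 17×990 + 12×1293 + 51×147 + 23×606 + 35×1113 + 30×1062 + 41×1265 + 14×907
  = 204833
Sum of weights = 8305
Weighted mean = 204833 / 8305 = 24.663817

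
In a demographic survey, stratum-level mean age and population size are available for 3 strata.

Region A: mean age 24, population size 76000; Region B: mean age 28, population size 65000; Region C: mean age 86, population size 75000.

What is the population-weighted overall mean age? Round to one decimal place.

46.7

Σ Nₕ·x̄ₕ = 24×76000 + 28×65000 + 86×75000
  = 1824000 + 1820000 + 6450000 = 10094000
Σ Nₕ = 216000
Overall mean = 10094000 / 216000 = 46.731481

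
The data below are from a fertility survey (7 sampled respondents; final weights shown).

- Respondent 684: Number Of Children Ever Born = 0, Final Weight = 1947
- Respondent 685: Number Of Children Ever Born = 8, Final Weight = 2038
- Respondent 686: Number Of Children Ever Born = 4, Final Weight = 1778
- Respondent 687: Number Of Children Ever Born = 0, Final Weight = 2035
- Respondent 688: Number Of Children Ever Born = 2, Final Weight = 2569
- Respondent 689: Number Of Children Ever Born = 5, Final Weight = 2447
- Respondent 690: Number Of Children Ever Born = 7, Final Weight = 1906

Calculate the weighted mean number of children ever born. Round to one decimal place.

Weighted sum = 0×1947 + 8×2038 + 4×1778 + 0×2035 + 2×2569 + 5×2447 + 7×1906
  = 54131
Sum of weights = 1947 + 2038 + 1778 + 2035 + 2569 + 2447 + 1906 = 14720
Weighted mean = 54131 / 14720 = 3.6773777

3.7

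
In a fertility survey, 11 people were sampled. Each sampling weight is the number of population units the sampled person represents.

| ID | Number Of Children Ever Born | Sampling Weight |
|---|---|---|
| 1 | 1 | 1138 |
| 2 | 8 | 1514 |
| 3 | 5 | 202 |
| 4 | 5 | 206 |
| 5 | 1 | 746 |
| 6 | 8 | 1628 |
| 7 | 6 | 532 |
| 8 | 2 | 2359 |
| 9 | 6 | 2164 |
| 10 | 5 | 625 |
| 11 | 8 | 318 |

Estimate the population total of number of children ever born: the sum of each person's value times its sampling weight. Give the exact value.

55623

Weighted total = 1×1138 + 8×1514 + 5×202 + 5×206 + 1×746 + 8×1628 + 6×532 + 2×2359 + 6×2164 + 5×625 + 8×318
  = 1138 + 12112 + 1010 + 1030 + 746 + 13024 + 3192 + 4718 + 12984 + 3125 + 2544 = 55623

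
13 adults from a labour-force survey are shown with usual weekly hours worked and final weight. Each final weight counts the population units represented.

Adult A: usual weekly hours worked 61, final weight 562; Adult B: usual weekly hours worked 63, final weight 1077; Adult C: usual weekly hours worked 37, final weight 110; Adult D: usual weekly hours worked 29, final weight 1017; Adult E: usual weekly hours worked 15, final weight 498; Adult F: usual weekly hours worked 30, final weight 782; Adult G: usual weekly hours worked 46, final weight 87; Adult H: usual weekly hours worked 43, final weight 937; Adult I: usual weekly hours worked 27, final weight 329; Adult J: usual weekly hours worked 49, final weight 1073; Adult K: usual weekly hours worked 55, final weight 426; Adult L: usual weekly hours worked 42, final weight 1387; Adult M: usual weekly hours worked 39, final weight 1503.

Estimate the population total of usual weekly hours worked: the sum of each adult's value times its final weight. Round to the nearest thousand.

413000

Weighted total = 412680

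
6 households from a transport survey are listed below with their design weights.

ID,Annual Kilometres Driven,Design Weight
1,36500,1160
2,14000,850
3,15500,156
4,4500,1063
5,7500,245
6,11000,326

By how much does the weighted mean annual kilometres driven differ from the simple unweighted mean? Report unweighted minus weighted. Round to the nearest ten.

-2760

Unweighted sum = 36500 + 14000 + 15500 + 4500 + 7500 + 11000 = 89000
Unweighted mean = 89000 / 6 = 14833.333
Weighted sum = 36500×1160 + 14000×850 + 15500×156 + 4500×1063 + 7500×245 + 11000×326
  = 42340000 + 11900000 + 2418000 + 4783500 + 1837500 + 3586000 = 66865000
Sum of weights = 3800
Weighted mean = 66865000 / 3800 = 17596.053
Difference (unweighted minus weighted) = -2762.7193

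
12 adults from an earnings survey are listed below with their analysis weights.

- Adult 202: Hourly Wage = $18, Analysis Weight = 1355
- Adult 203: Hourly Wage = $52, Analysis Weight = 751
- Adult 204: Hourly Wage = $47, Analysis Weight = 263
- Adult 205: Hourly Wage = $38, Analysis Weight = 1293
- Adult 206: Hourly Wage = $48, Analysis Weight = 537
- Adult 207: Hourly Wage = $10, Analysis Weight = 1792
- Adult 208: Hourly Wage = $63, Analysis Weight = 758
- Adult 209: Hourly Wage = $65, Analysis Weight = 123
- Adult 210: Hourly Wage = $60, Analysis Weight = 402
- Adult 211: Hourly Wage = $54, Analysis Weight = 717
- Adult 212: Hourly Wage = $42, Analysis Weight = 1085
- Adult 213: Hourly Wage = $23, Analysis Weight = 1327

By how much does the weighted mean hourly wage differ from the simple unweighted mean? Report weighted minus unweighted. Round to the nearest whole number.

Unweighted sum = 18 + 52 + 47 + 38 + 48 + 10 + 63 + 65 + 60 + 54 + 42 + 23 = 520
Unweighted mean = 520 / 12 = 43.333333
Weighted sum = 18×1355 + 52×751 + 47×263 + 38×1293 + 48×537 + 10×1792 + 63×758 + 65×123 + 60×402 + 54×717 + 42×1085 + 23×1327
  = 363311
Sum of weights = 1355 + 751 + 263 + 1293 + 537 + 1792 + 758 + 123 + 402 + 717 + 1085 + 1327 = 10403
Weighted mean = 363311 / 10403 = 34.923676
Difference (weighted minus unweighted) = -8.4096575

-8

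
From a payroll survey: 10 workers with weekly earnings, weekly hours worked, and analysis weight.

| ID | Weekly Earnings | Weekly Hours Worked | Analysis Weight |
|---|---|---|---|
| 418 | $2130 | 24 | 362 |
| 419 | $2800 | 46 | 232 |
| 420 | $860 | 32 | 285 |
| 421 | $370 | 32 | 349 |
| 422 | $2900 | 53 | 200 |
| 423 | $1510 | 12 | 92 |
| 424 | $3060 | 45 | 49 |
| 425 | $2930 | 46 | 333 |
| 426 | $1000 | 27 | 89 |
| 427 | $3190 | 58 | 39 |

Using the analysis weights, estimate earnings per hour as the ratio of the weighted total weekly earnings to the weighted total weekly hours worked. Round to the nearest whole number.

52

Σ wᵢ·y = 2130×362 + 2800×232 + 860×285 + 370×349 + 2900×200 + 1510×92 + 3060×49 + 2930×333 + 1000×89 + 3190×39
  = 3852850
Σ wᵢ·x = 24×362 + 46×232 + 32×285 + 32×349 + 53×200 + 12×92 + 45×49 + 46×333 + 27×89 + 58×39
  = 8688 + 10672 + 9120 + 11168 + 10600 + 1104 + 2205 + 15318 + 2403 + 2262 = 73540
Ratio = 3852850 / 73540 = 52.391216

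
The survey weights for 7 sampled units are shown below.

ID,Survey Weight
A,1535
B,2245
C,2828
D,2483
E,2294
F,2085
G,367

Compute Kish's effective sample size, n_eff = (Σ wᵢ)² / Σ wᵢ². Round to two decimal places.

Σ wᵢ = 13837
Σ wᵢ² = 2356225 + 5040025 + 7997584 + 6165289 + 5262436 + 4347225 + 134689 = 31303473
n_eff = 13837² / 31303473 = 191462569 / 31303473 = 6.1163363

6.12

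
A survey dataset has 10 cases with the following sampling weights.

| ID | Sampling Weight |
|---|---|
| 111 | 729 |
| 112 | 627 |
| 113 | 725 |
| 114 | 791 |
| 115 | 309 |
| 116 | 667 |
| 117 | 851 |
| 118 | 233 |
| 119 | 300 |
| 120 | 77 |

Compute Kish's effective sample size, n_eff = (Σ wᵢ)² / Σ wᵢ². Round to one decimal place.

8.1

Σ wᵢ = 729 + 627 + 725 + 791 + 309 + 667 + 851 + 233 + 300 + 77 = 5309
Σ wᵢ² = 531441 + 393129 + 525625 + 625681 + 95481 + 444889 + 724201 + 54289 + 90000 + 5929 = 3490665
n_eff = 5309² / 3490665 = 28185481 / 3490665 = 8.0745305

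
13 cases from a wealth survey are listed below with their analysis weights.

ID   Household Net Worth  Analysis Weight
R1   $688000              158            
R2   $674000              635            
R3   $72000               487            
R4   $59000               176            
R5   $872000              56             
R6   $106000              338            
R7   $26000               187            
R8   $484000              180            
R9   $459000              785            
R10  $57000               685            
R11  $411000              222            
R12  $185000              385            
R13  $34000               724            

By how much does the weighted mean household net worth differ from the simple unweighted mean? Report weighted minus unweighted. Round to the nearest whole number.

Unweighted sum = 4127000
Unweighted mean = 4127000 / 13 = 317461.54
Weighted sum = 1345227000
Sum of weights = 5018
Weighted mean = 1345227000 / 5018 = 268080.31
Difference (weighted minus unweighted) = -49381.228

-49381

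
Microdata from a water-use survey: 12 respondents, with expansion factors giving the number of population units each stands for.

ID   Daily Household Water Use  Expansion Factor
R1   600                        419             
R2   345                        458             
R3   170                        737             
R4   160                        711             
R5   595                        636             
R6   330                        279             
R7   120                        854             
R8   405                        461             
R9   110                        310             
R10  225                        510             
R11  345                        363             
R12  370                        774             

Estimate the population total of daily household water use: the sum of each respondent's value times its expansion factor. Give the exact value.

Weighted total = 600×419 + 345×458 + 170×737 + 160×711 + 595×636 + 330×279 + 120×854 + 405×461 + 110×310 + 225×510 + 345×363 + 370×774
  = 251400 + 158010 + 125290 + 113760 + 378420 + 92070 + 102480 + 186705 + 34100 + 114750 + 125235 + 286380 = 1968600

1968600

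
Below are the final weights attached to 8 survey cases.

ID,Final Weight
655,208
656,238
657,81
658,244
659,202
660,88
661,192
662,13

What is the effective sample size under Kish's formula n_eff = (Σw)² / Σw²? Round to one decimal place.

6.4

Σ wᵢ = 208 + 238 + 81 + 244 + 202 + 88 + 192 + 13 = 1266
Σ wᵢ² = 43264 + 56644 + 6561 + 59536 + 40804 + 7744 + 36864 + 169 = 251586
n_eff = 1266² / 251586 = 1602756 / 251586 = 6.3706089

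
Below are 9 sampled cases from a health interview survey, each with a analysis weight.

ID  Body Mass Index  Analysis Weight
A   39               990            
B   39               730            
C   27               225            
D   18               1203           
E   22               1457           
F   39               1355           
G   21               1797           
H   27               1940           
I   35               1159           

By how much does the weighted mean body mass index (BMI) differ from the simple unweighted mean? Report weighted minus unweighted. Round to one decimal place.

Unweighted sum = 39 + 39 + 27 + 18 + 22 + 39 + 21 + 27 + 35 = 267
Unweighted mean = 267 / 9 = 29.666667
Weighted sum = 39×990 + 39×730 + 27×225 + 18×1203 + 22×1457 + 39×1355 + 21×1797 + 27×1940 + 35×1159
  = 38610 + 28470 + 6075 + 21654 + 32054 + 52845 + 37737 + 52380 + 40565 = 310390
Sum of weights = 990 + 730 + 225 + 1203 + 1457 + 1355 + 1797 + 1940 + 1159 = 10856
Weighted mean = 310390 / 10856 = 28.591562
Difference (weighted minus unweighted) = -1.0751044

-1.1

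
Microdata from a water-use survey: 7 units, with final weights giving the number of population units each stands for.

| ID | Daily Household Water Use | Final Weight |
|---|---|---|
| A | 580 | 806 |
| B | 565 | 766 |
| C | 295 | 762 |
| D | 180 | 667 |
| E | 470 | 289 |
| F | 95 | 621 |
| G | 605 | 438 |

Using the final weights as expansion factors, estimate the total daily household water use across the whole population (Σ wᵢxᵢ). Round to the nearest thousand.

1705000

Weighted total = 580×806 + 565×766 + 295×762 + 180×667 + 470×289 + 95×621 + 605×438
  = 467480 + 432790 + 224790 + 120060 + 135830 + 58995 + 264990 = 1704935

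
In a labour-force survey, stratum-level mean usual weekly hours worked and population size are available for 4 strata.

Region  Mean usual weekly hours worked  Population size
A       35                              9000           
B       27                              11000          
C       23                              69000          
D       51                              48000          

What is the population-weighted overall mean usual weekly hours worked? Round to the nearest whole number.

Σ Nₕ·x̄ₕ = 35×9000 + 27×11000 + 23×69000 + 51×48000
  = 4647000
Σ Nₕ = 9000 + 11000 + 69000 + 48000 = 137000
Overall mean = 4647000 / 137000 = 33.919708

34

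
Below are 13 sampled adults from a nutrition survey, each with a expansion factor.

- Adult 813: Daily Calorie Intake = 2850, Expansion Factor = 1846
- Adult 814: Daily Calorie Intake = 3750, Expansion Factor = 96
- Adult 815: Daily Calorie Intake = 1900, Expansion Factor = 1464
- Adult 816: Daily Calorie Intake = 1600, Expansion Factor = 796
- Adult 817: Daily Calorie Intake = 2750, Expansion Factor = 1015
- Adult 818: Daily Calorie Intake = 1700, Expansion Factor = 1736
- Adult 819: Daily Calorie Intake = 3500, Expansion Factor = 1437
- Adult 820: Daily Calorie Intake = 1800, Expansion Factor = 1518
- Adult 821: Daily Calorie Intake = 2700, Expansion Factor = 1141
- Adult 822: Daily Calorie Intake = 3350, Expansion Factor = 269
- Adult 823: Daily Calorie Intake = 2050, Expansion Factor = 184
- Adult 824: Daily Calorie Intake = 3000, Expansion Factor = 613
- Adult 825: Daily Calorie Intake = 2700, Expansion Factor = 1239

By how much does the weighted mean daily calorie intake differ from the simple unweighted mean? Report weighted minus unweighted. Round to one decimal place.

-138.0

Unweighted sum = 33650
Unweighted mean = 33650 / 13 = 2588.4615
Weighted sum = 32724000
Sum of weights = 13354
Weighted mean = 32724000 / 13354 = 2450.5017
Difference (weighted minus unweighted) = -137.95982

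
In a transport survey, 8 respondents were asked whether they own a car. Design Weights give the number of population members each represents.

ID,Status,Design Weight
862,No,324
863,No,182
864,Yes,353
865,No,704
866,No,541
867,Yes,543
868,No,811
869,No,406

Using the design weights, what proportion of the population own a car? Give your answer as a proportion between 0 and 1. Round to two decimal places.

Sum of weights for 'Yes' = 353 + 543 = 896
Total weight = 3864
Weighted proportion = 896 / 3864 = 0.23188406

0.23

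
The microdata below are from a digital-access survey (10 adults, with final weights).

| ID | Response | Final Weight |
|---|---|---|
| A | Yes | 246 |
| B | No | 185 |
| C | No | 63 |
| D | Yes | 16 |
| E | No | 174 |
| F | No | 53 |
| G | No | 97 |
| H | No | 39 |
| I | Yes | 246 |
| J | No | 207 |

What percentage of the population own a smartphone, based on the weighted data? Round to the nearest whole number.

Sum of weights for 'Yes' = 246 + 16 + 246 = 508
Total weight = 1326
Weighted proportion = 508 / 1326 = 0.38310709 → 38.310709%

38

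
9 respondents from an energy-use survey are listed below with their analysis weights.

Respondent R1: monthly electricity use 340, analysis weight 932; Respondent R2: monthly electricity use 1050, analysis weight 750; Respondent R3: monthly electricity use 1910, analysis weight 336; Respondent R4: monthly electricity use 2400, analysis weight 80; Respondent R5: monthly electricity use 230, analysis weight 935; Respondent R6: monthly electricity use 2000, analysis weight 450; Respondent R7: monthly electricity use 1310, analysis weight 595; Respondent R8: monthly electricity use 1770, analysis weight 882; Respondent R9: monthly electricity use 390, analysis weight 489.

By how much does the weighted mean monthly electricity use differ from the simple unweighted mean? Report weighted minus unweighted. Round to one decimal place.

-241.8

Unweighted sum = 340 + 1050 + 1910 + 2400 + 230 + 2000 + 1310 + 1770 + 390 = 11400
Unweighted mean = 11400 / 9 = 1266.6667
Weighted sum = 340×932 + 1050×750 + 1910×336 + 2400×80 + 230×935 + 2000×450 + 1310×595 + 1770×882 + 390×489
  = 5584490
Sum of weights = 5449
Weighted mean = 5584490 / 5449 = 1024.8651
Difference (weighted minus unweighted) = -241.80155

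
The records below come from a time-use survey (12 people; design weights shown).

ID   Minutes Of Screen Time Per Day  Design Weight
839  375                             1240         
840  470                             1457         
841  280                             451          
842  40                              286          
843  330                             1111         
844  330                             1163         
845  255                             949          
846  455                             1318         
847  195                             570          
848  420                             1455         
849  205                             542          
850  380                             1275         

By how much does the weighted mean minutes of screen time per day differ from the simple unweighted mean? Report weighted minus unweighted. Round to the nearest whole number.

44

Unweighted sum = 375 + 470 + 280 + 40 + 330 + 330 + 255 + 455 + 195 + 420 + 205 + 380 = 3735
Unweighted mean = 3735 / 12 = 311.25
Weighted sum = 375×1240 + 470×1457 + 280×451 + 40×286 + 330×1111 + 330×1163 + 255×949 + 455×1318 + 195×570 + 420×1455 + 205×542 + 380×1275
  = 465000 + 684790 + 126280 + 11440 + 366630 + 383790 + 241995 + 599690 + 111150 + 611100 + 111110 + 484500 = 4197475
Sum of weights = 1240 + 1457 + 451 + 286 + 1111 + 1163 + 949 + 1318 + 570 + 1455 + 542 + 1275 = 11817
Weighted mean = 4197475 / 11817 = 355.20648
Difference (weighted minus unweighted) = 43.956482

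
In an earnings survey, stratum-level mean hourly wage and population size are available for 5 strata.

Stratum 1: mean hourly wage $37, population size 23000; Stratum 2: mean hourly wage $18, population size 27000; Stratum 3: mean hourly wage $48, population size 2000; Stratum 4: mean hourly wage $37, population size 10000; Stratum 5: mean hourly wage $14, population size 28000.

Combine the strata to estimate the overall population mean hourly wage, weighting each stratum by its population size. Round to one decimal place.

Σ Nₕ·x̄ₕ = 37×23000 + 18×27000 + 48×2000 + 37×10000 + 14×28000
  = 2195000
Σ Nₕ = 90000
Overall mean = 2195000 / 90000 = 24.388889

24.4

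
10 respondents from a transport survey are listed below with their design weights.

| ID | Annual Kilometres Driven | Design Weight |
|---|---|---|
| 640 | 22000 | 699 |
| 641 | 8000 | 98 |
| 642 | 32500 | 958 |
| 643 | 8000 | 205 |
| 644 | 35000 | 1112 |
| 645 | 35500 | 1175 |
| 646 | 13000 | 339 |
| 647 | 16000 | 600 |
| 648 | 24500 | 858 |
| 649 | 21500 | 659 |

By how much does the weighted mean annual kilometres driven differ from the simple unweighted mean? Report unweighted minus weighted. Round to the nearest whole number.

-5070

Unweighted sum = 22000 + 8000 + 32500 + 8000 + 35000 + 35500 + 13000 + 16000 + 24500 + 21500 = 216000
Unweighted mean = 216000 / 10 = 21600
Weighted sum = 22000×699 + 8000×98 + 32500×958 + 8000×205 + 35000×1112 + 35500×1175 + 13000×339 + 16000×600 + 24500×858 + 21500×659
  = 178766000
Sum of weights = 699 + 98 + 958 + 205 + 1112 + 1175 + 339 + 600 + 858 + 659 = 6703
Weighted mean = 178766000 / 6703 = 26669.551
Difference (unweighted minus weighted) = -5069.5509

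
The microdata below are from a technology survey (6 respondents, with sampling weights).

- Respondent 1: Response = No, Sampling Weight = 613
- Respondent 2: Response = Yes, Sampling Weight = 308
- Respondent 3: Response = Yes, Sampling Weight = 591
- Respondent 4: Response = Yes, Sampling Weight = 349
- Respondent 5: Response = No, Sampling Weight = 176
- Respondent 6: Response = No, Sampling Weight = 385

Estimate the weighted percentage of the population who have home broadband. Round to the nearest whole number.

Sum of weights for 'Yes' = 308 + 591 + 349 = 1248
Total weight = 2422
Weighted proportion = 1248 / 2422 = 0.51527663 → 51.527663%

52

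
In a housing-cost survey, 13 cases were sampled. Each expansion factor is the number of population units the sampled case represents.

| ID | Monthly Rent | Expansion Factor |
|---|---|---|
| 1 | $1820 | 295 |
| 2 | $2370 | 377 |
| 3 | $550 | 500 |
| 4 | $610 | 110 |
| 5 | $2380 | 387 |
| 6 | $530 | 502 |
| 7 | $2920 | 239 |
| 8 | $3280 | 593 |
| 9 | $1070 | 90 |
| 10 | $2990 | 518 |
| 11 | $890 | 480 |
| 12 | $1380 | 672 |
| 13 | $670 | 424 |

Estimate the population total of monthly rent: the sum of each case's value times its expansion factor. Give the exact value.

Weighted total = 8886290

8886290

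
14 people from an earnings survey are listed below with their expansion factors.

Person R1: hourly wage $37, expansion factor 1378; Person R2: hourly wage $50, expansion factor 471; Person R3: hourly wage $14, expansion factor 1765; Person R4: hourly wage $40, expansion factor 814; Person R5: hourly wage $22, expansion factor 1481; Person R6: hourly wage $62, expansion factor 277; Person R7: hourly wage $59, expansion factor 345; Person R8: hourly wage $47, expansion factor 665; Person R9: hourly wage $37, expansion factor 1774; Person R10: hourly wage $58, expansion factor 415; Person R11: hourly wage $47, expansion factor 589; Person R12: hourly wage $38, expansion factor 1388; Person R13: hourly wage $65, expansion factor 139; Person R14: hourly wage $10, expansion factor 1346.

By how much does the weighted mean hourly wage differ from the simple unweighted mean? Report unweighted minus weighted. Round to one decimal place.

Unweighted sum = 586
Unweighted mean = 586 / 14 = 41.857143
Weighted sum = 425802
Sum of weights = 12847
Weighted mean = 425802 / 12847 = 33.14408
Difference (unweighted minus weighted) = 8.7130625

8.7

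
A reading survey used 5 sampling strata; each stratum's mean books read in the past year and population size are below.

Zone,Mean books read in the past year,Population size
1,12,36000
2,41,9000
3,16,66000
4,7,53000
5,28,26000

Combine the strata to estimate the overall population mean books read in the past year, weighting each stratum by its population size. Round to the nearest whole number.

16

Σ Nₕ·x̄ₕ = 12×36000 + 41×9000 + 16×66000 + 7×53000 + 28×26000
  = 2956000
Σ Nₕ = 36000 + 9000 + 66000 + 53000 + 26000 = 190000
Overall mean = 2956000 / 190000 = 15.557895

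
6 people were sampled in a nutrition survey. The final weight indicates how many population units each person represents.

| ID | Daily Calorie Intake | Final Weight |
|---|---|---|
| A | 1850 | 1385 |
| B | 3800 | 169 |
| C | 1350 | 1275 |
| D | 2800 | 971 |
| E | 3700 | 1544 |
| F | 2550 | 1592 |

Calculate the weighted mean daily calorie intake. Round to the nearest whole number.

Weighted sum = 1850×1385 + 3800×169 + 1350×1275 + 2800×971 + 3700×1544 + 2550×1592
  = 2562250 + 642200 + 1721250 + 2718800 + 5712800 + 4059600 = 17416900
Sum of weights = 1385 + 169 + 1275 + 971 + 1544 + 1592 = 6936
Weighted mean = 17416900 / 6936 = 2511.0871

2511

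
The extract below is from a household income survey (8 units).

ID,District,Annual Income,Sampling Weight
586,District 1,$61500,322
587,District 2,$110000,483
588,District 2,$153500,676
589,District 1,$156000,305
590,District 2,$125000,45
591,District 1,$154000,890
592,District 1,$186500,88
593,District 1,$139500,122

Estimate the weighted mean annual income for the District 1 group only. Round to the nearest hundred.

137700

District 1 rows: 586, 589, 591, 592, 593
Weighted sum = 237874000
Sum of weights = 322 + 305 + 890 + 88 + 122 = 1727
Weighted mean = 237874000 / 1727 = 137738.27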